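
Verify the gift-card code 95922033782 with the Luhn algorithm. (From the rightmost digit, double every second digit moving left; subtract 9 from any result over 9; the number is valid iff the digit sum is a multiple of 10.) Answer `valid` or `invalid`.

valid

From the right, keep odd positions and double even positions (subtract 9 from any doubled value over 9):
  doubled (positions 2,4,...): 7 6 0 4 1 → sum 18
  kept (positions 1,3,...): 2 7 3 2 9 9 → sum 32
Total = 50.
50 mod 10 = 0, so the number is valid.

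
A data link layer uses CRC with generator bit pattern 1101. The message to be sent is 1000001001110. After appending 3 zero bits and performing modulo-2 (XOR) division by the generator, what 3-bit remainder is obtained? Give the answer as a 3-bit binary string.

100

Append 3 zeros: 1000001001110000. Divide by 1101 (XOR where the leading bit is 1):
  pos 0: 1000 XOR 1101 = 0101
  pos 1: 1010 XOR 1101 = 0111
  pos 2: 1110 XOR 1101 = 0011
  pos 4: 1110 XOR 1101 = 0011
  pos 6: 1101 XOR 1101 = 0000
  pos 10: 1100 XOR 1101 = 0001
Remainder (last 3 bits) = 100. This is the CRC / FCS.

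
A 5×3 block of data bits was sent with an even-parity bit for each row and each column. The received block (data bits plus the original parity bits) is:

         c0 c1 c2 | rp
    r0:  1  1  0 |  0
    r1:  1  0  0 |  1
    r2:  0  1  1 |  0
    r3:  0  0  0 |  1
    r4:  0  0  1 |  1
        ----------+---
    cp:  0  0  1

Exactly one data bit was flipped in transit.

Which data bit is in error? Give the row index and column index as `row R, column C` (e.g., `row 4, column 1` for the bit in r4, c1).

Recompute each row's even parity and compare to rp:
  r0: data parity 0, sent rp 0 → ok
  r1: data parity 1, sent rp 1 → ok
  r2: data parity 0, sent rp 0 → ok
  r3: data parity 0, sent rp 1 → mismatch
  r4: data parity 1, sent rp 1 → ok
Recompute each column's even parity and compare to cp:
  c0: data parity 0, sent cp 0 → ok
  c1: data parity 0, sent cp 0 → ok
  c2: data parity 0, sent cp 1 → mismatch
Exactly one row (r3) and one column (c2) fail → the flipped bit is at their intersection.

row 3, column 2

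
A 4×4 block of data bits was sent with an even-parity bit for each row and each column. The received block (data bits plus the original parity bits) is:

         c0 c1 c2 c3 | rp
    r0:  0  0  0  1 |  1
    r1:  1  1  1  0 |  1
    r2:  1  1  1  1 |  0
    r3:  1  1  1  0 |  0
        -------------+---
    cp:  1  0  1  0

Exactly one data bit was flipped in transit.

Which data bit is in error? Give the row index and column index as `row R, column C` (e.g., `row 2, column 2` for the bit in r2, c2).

row 3, column 1

Recompute each row's even parity and compare to rp:
  r0: data parity 1, sent rp 1 → ok
  r1: data parity 1, sent rp 1 → ok
  r2: data parity 0, sent rp 0 → ok
  r3: data parity 1, sent rp 0 → mismatch
Recompute each column's even parity and compare to cp:
  c0: data parity 1, sent cp 1 → ok
  c1: data parity 1, sent cp 0 → mismatch
  c2: data parity 1, sent cp 1 → ok
  c3: data parity 0, sent cp 0 → ok
Exactly one row (r3) and one column (c1) fail → the flipped bit is at their intersection.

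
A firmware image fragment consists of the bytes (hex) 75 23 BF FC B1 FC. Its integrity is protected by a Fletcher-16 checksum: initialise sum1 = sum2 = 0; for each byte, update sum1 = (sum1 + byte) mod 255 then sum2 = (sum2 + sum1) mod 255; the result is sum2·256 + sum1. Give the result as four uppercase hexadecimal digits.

Running sums (mod 255):
  after byte 0 (75): sum1=117, sum2=117
  after byte 1 (23): sum1=152, sum2=14
  after byte 2 (BF): sum1=88, sum2=102
  after byte 3 (FC): sum1=85, sum2=187
  after byte 4 (B1): sum1=7, sum2=194
  after byte 5 (FC): sum1=4, sum2=198
Checksum = sum2·256 + sum1 = 198·256 + 4 = 50692 = 0xC604.

C604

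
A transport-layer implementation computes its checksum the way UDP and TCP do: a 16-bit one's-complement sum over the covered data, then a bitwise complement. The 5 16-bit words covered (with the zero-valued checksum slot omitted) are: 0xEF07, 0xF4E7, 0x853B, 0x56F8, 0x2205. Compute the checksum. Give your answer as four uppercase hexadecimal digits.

One's-complement addition (fold any carry out of bit 15 back into bit 0):
  0xEF07 + 0xF4E7 = 0x1E3EE → wrap carry → 0xE3EF
  0xE3EF + 0x853B = 0x1692A → wrap carry → 0x692B
  0x692B + 0x56F8 = 0x0C023
  0xC023 + 0x2205 = 0x0E228
One's-complement sum = 0xE228.
Checksum = ~0xE228 & 0xFFFF = 0x1DD7.

1DD7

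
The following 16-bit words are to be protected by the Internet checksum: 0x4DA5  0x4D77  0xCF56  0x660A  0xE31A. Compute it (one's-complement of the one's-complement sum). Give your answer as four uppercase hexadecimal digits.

4C67

One's-complement addition (fold any carry out of bit 15 back into bit 0):
  0x4DA5 + 0x4D77 = 0x09B1C
  0x9B1C + 0xCF56 = 0x16A72 → wrap carry → 0x6A73
  0x6A73 + 0x660A = 0x0D07D
  0xD07D + 0xE31A = 0x1B397 → wrap carry → 0xB398
One's-complement sum = 0xB398.
Checksum = ~0xB398 & 0xFFFF = 0x4C67.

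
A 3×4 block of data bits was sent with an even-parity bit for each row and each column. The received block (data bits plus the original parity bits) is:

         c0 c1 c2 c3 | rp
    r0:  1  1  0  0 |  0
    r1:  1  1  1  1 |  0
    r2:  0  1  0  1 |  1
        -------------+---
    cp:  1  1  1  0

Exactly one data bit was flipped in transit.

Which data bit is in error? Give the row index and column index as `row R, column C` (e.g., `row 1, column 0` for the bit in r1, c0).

Recompute each row's even parity and compare to rp:
  r0: data parity 0, sent rp 0 → ok
  r1: data parity 0, sent rp 0 → ok
  r2: data parity 0, sent rp 1 → mismatch
Recompute each column's even parity and compare to cp:
  c0: data parity 0, sent cp 1 → mismatch
  c1: data parity 1, sent cp 1 → ok
  c2: data parity 1, sent cp 1 → ok
  c3: data parity 0, sent cp 0 → ok
Exactly one row (r2) and one column (c0) fail → the flipped bit is at their intersection.

row 2, column 0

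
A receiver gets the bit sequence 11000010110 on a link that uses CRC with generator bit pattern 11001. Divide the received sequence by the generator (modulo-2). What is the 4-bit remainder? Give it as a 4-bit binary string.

Modulo-2 division of 11000010110 by 11001:
  pos 0: 11000 XOR 11001 = 00001
  pos 4: 10101 XOR 11001 = 01100
  pos 5: 11001 XOR 11001 = 00000
Remainder = 0000 (zero — the frame passes the CRC check).

0000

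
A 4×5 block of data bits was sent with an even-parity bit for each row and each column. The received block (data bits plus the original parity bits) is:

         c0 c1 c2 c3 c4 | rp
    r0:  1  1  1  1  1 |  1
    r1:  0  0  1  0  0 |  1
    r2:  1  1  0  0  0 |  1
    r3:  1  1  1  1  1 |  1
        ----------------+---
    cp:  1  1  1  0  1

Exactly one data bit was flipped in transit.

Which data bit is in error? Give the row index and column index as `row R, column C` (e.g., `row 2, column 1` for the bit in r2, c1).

row 2, column 4

Recompute each row's even parity and compare to rp:
  r0: data parity 1, sent rp 1 → ok
  r1: data parity 1, sent rp 1 → ok
  r2: data parity 0, sent rp 1 → mismatch
  r3: data parity 1, sent rp 1 → ok
Recompute each column's even parity and compare to cp:
  c0: data parity 1, sent cp 1 → ok
  c1: data parity 1, sent cp 1 → ok
  c2: data parity 1, sent cp 1 → ok
  c3: data parity 0, sent cp 0 → ok
  c4: data parity 0, sent cp 1 → mismatch
Exactly one row (r2) and one column (c4) fail → the flipped bit is at their intersection.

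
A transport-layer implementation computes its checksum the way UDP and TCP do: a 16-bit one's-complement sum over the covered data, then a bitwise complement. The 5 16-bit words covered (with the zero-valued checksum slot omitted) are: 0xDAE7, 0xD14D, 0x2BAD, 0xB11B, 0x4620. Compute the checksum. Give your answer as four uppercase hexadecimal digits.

One's-complement addition (fold any carry out of bit 15 back into bit 0):
  0xDAE7 + 0xD14D = 0x1AC34 → wrap carry → 0xAC35
  0xAC35 + 0x2BAD = 0x0D7E2
  0xD7E2 + 0xB11B = 0x188FD → wrap carry → 0x88FE
  0x88FE + 0x4620 = 0x0CF1E
One's-complement sum = 0xCF1E.
Checksum = ~0xCF1E & 0xFFFF = 0x30E1.

30E1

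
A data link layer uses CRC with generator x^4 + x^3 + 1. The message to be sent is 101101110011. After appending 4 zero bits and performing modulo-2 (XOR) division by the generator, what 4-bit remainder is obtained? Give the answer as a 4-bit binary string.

Append 4 zeros: 1011011100110000. Divide by 11001 (XOR where the leading bit is 1):
  pos 0: 10110 XOR 11001 = 01111
  pos 1: 11111 XOR 11001 = 00110
  pos 3: 11011 XOR 11001 = 00010
  pos 6: 10001 XOR 11001 = 01000
  pos 7: 10001 XOR 11001 = 01000
  pos 8: 10000 XOR 11001 = 01001
  pos 9: 10010 XOR 11001 = 01011
  pos 10: 10110 XOR 11001 = 01111
  pos 11: 11110 XOR 11001 = 00111
Remainder (last 4 bits) = 0111. This is the CRC / FCS.

0111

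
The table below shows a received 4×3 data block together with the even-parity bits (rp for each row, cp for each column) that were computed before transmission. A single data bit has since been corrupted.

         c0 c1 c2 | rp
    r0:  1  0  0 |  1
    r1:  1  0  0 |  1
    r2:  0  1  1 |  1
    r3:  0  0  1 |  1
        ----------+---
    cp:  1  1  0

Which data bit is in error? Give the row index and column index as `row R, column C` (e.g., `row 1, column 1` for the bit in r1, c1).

row 2, column 0

Recompute each row's even parity and compare to rp:
  r0: data parity 1, sent rp 1 → ok
  r1: data parity 1, sent rp 1 → ok
  r2: data parity 0, sent rp 1 → mismatch
  r3: data parity 1, sent rp 1 → ok
Recompute each column's even parity and compare to cp:
  c0: data parity 0, sent cp 1 → mismatch
  c1: data parity 1, sent cp 1 → ok
  c2: data parity 0, sent cp 0 → ok
Exactly one row (r2) and one column (c0) fail → the flipped bit is at their intersection.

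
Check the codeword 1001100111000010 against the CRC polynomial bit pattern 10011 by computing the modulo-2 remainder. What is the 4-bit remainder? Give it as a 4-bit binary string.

0000

Modulo-2 division of 1001100111000010 by 10011:
  pos 0: 10011 XOR 10011 = 00000
  pos 7: 11100 XOR 10011 = 01111
  pos 8: 11110 XOR 10011 = 01101
  pos 9: 11010 XOR 10011 = 01001
  pos 10: 10011 XOR 10011 = 00000
Remainder = 0000 (zero — the frame passes the CRC check).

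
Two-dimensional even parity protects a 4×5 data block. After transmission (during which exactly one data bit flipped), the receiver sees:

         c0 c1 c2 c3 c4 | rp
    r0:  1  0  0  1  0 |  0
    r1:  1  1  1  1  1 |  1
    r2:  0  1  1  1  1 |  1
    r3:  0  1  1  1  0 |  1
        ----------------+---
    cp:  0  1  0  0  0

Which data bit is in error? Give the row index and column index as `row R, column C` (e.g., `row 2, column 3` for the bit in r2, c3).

Recompute each row's even parity and compare to rp:
  r0: data parity 0, sent rp 0 → ok
  r1: data parity 1, sent rp 1 → ok
  r2: data parity 0, sent rp 1 → mismatch
  r3: data parity 1, sent rp 1 → ok
Recompute each column's even parity and compare to cp:
  c0: data parity 0, sent cp 0 → ok
  c1: data parity 1, sent cp 1 → ok
  c2: data parity 1, sent cp 0 → mismatch
  c3: data parity 0, sent cp 0 → ok
  c4: data parity 0, sent cp 0 → ok
Exactly one row (r2) and one column (c2) fail → the flipped bit is at their intersection.

row 2, column 2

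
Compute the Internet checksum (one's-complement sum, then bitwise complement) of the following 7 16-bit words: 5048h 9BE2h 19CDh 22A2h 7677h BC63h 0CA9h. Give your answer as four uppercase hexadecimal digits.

One's-complement addition (fold any carry out of bit 15 back into bit 0):
  0x5048 + 0x9BE2 = 0x0EC2A
  0xEC2A + 0x19CD = 0x105F7 → wrap carry → 0x05F8
  0x05F8 + 0x22A2 = 0x0289A
  0x289A + 0x7677 = 0x09F11
  0x9F11 + 0xBC63 = 0x15B74 → wrap carry → 0x5B75
  0x5B75 + 0x0CA9 = 0x0681E
One's-complement sum = 0x681E.
Checksum = ~0x681E & 0xFFFF = 0x97E1.

97E1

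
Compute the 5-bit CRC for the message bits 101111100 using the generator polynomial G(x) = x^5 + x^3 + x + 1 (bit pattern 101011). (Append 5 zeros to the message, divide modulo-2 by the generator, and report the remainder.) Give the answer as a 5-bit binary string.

Append 5 zeros: 10111110000000. Divide by 101011 (XOR where the leading bit is 1):
  pos 0: 101111 XOR 101011 = 000100
  pos 3: 100100 XOR 101011 = 001111
  pos 5: 111100 XOR 101011 = 010111
  pos 6: 101110 XOR 101011 = 000101
Remainder (last 5 bits) = 10100. This is the CRC / FCS.

10100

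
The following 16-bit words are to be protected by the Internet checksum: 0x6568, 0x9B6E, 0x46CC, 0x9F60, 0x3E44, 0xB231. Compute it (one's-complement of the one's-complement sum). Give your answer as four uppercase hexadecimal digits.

One's-complement addition (fold any carry out of bit 15 back into bit 0):
  0x6568 + 0x9B6E = 0x100D6 → wrap carry → 0x00D7
  0x00D7 + 0x46CC = 0x047A3
  0x47A3 + 0x9F60 = 0x0E703
  0xE703 + 0x3E44 = 0x12547 → wrap carry → 0x2548
  0x2548 + 0xB231 = 0x0D779
One's-complement sum = 0xD779.
Checksum = ~0xD779 & 0xFFFF = 0x2886.

2886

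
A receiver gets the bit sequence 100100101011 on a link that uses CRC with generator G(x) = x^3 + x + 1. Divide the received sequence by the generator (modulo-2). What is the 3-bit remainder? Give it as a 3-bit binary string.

011

Modulo-2 division of 100100101011 by 1011:
  pos 0: 1001 XOR 1011 = 0010
  pos 2: 1000 XOR 1011 = 0011
  pos 4: 1110 XOR 1011 = 0101
  pos 5: 1011 XOR 1011 = 0000
Remainder = 011 (nonzero — an error is detected).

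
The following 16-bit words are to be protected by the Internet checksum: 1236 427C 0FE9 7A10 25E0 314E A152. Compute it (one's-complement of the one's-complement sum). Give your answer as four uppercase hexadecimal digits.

One's-complement addition (fold any carry out of bit 15 back into bit 0):
  0x1236 + 0x427C = 0x054B2
  0x54B2 + 0x0FE9 = 0x0649B
  0x649B + 0x7A10 = 0x0DEAB
  0xDEAB + 0x25E0 = 0x1048B → wrap carry → 0x048C
  0x048C + 0x314E = 0x035DA
  0x35DA + 0xA152 = 0x0D72C
One's-complement sum = 0xD72C.
Checksum = ~0xD72C & 0xFFFF = 0x28D3.

28D3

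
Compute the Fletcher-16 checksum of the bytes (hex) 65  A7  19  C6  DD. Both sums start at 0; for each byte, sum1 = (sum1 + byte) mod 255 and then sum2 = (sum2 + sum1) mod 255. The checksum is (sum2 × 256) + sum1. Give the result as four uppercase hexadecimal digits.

50CA

Running sums (mod 255):
  after byte 0 (65): sum1=101, sum2=101
  after byte 1 (A7): sum1=13, sum2=114
  after byte 2 (19): sum1=38, sum2=152
  after byte 3 (C6): sum1=236, sum2=133
  after byte 4 (DD): sum1=202, sum2=80
Checksum = sum2·256 + sum1 = 80·256 + 202 = 20682 = 0x50CA.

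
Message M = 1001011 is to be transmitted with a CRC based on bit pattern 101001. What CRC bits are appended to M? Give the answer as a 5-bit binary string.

01110

Append 5 zeros: 100101100000. Divide by 101001 (XOR where the leading bit is 1):
  pos 0: 100101 XOR 101001 = 001100
  pos 2: 110010 XOR 101001 = 011011
  pos 3: 110110 XOR 101001 = 011111
  pos 4: 111110 XOR 101001 = 010111
  pos 5: 101110 XOR 101001 = 000111
Remainder (last 5 bits) = 01110. This is the CRC / FCS.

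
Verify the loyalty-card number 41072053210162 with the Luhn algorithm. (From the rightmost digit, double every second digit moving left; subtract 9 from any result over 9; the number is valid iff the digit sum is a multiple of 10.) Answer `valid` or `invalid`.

From the right, keep odd positions and double even positions (subtract 9 from any doubled value over 9):
  doubled (positions 2,4,...): 3 0 4 1 4 0 8 → sum 20
  kept (positions 1,3,...): 2 1 1 3 0 7 1 → sum 15
Total = 35.
35 mod 10 = 5, so the number is invalid.

invalid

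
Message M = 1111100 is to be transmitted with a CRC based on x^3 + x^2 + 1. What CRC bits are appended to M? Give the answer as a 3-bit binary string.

010

Append 3 zeros: 1111100000. Divide by 1101 (XOR where the leading bit is 1):
  pos 0: 1111 XOR 1101 = 0010
  pos 2: 1010 XOR 1101 = 0111
  pos 3: 1110 XOR 1101 = 0011
  pos 5: 1100 XOR 1101 = 0001
Remainder (last 3 bits) = 010. This is the CRC / FCS.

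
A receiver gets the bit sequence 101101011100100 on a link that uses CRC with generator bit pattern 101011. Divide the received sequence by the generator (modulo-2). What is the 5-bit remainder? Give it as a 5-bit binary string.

Modulo-2 division of 101101011100100 by 101011:
  pos 0: 101101 XOR 101011 = 000110
  pos 3: 110011 XOR 101011 = 011000
  pos 4: 110001 XOR 101011 = 011010
  pos 5: 110100 XOR 101011 = 011111
  pos 6: 111110 XOR 101011 = 010101
  pos 7: 101011 XOR 101011 = 000000
Remainder = 00000 (zero — the frame passes the CRC check).

00000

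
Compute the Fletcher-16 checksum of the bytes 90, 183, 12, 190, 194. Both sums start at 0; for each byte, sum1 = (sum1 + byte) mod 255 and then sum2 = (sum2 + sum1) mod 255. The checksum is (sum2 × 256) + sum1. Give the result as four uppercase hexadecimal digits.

Running sums (mod 255):
  after byte 0 (90): sum1=90, sum2=90
  after byte 1 (183): sum1=18, sum2=108
  after byte 2 (12): sum1=30, sum2=138
  after byte 3 (190): sum1=220, sum2=103
  after byte 4 (194): sum1=159, sum2=7
Checksum = sum2·256 + sum1 = 7·256 + 159 = 1951 = 0x079F.

079F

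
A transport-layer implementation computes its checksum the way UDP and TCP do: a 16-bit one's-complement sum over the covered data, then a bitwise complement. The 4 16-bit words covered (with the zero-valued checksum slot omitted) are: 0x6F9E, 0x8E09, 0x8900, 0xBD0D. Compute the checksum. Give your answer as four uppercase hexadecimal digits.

One's-complement addition (fold any carry out of bit 15 back into bit 0):
  0x6F9E + 0x8E09 = 0x0FDA7
  0xFDA7 + 0x8900 = 0x186A7 → wrap carry → 0x86A8
  0x86A8 + 0xBD0D = 0x143B5 → wrap carry → 0x43B6
One's-complement sum = 0x43B6.
Checksum = ~0x43B6 & 0xFFFF = 0xBC49.

BC49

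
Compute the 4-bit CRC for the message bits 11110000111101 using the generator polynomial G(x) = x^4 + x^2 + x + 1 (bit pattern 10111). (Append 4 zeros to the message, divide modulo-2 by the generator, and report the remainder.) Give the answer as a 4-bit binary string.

Append 4 zeros: 111100001111010000. Divide by 10111 (XOR where the leading bit is 1):
  pos 0: 11110 XOR 10111 = 01001
  pos 1: 10010 XOR 10111 = 00101
  pos 3: 10100 XOR 10111 = 00011
  pos 6: 11111 XOR 10111 = 01000
  pos 7: 10001 XOR 10111 = 00110
  pos 9: 11001 XOR 10111 = 01110
  pos 10: 11100 XOR 10111 = 01011
  pos 11: 10110 XOR 10111 = 00001
Remainder (last 4 bits) = 0100. This is the CRC / FCS.

0100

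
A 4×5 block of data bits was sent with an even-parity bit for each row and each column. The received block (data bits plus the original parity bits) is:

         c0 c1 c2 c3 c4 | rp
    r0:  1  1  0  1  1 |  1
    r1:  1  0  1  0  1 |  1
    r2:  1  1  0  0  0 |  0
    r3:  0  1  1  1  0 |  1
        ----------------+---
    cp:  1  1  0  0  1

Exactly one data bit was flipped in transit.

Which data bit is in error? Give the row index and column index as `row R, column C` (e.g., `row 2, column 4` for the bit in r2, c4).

row 0, column 4

Recompute each row's even parity and compare to rp:
  r0: data parity 0, sent rp 1 → mismatch
  r1: data parity 1, sent rp 1 → ok
  r2: data parity 0, sent rp 0 → ok
  r3: data parity 1, sent rp 1 → ok
Recompute each column's even parity and compare to cp:
  c0: data parity 1, sent cp 1 → ok
  c1: data parity 1, sent cp 1 → ok
  c2: data parity 0, sent cp 0 → ok
  c3: data parity 0, sent cp 0 → ok
  c4: data parity 0, sent cp 1 → mismatch
Exactly one row (r0) and one column (c4) fail → the flipped bit is at their intersection.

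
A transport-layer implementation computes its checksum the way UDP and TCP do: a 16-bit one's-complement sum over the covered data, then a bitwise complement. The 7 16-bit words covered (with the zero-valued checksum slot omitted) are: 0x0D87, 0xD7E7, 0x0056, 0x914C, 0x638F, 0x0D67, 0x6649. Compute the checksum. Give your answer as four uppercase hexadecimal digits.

B1AE

One's-complement addition (fold any carry out of bit 15 back into bit 0):
  0x0D87 + 0xD7E7 = 0x0E56E
  0xE56E + 0x0056 = 0x0E5C4
  0xE5C4 + 0x914C = 0x17710 → wrap carry → 0x7711
  0x7711 + 0x638F = 0x0DAA0
  0xDAA0 + 0x0D67 = 0x0E807
  0xE807 + 0x6649 = 0x14E50 → wrap carry → 0x4E51
One's-complement sum = 0x4E51.
Checksum = ~0x4E51 & 0xFFFF = 0xB1AE.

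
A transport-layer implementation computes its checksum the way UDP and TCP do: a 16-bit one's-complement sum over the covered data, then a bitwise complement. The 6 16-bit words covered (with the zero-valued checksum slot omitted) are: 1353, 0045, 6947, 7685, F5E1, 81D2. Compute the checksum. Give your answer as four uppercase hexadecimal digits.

94E6

One's-complement addition (fold any carry out of bit 15 back into bit 0):
  0x1353 + 0x0045 = 0x01398
  0x1398 + 0x6947 = 0x07CDF
  0x7CDF + 0x7685 = 0x0F364
  0xF364 + 0xF5E1 = 0x1E945 → wrap carry → 0xE946
  0xE946 + 0x81D2 = 0x16B18 → wrap carry → 0x6B19
One's-complement sum = 0x6B19.
Checksum = ~0x6B19 & 0xFFFF = 0x94E6.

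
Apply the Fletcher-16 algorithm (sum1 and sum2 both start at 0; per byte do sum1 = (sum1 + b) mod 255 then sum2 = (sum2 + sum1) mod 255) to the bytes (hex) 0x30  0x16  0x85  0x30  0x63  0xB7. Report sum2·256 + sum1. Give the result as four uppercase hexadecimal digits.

Running sums (mod 255):
  after byte 0 (0x30): sum1=48, sum2=48
  after byte 1 (0x16): sum1=70, sum2=118
  after byte 2 (0x85): sum1=203, sum2=66
  after byte 3 (0x30): sum1=251, sum2=62
  after byte 4 (0x63): sum1=95, sum2=157
  after byte 5 (0xB7): sum1=23, sum2=180
Checksum = sum2·256 + sum1 = 180·256 + 23 = 46103 = 0xB417.

B417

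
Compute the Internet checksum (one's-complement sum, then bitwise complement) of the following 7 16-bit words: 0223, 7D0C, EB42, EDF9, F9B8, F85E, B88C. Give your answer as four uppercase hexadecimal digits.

FCEE

One's-complement addition (fold any carry out of bit 15 back into bit 0):
  0x0223 + 0x7D0C = 0x07F2F
  0x7F2F + 0xEB42 = 0x16A71 → wrap carry → 0x6A72
  0x6A72 + 0xEDF9 = 0x1586B → wrap carry → 0x586C
  0x586C + 0xF9B8 = 0x15224 → wrap carry → 0x5225
  0x5225 + 0xF85E = 0x14A83 → wrap carry → 0x4A84
  0x4A84 + 0xB88C = 0x10310 → wrap carry → 0x0311
One's-complement sum = 0x0311.
Checksum = ~0x0311 & 0xFFFF = 0xFCEE.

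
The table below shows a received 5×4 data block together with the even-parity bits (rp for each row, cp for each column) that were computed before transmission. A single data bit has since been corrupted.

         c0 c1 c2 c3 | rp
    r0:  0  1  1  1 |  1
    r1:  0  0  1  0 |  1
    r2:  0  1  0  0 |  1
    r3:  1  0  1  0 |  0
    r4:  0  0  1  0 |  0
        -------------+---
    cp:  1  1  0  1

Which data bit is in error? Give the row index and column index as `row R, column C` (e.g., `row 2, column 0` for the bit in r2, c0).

Recompute each row's even parity and compare to rp:
  r0: data parity 1, sent rp 1 → ok
  r1: data parity 1, sent rp 1 → ok
  r2: data parity 1, sent rp 1 → ok
  r3: data parity 0, sent rp 0 → ok
  r4: data parity 1, sent rp 0 → mismatch
Recompute each column's even parity and compare to cp:
  c0: data parity 1, sent cp 1 → ok
  c1: data parity 0, sent cp 1 → mismatch
  c2: data parity 0, sent cp 0 → ok
  c3: data parity 1, sent cp 1 → ok
Exactly one row (r4) and one column (c1) fail → the flipped bit is at their intersection.

row 4, column 1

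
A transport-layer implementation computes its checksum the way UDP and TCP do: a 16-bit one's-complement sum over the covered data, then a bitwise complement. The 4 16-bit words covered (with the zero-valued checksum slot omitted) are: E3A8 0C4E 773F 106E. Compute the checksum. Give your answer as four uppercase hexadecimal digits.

885B

One's-complement addition (fold any carry out of bit 15 back into bit 0):
  0xE3A8 + 0x0C4E = 0x0EFF6
  0xEFF6 + 0x773F = 0x16735 → wrap carry → 0x6736
  0x6736 + 0x106E = 0x077A4
One's-complement sum = 0x77A4.
Checksum = ~0x77A4 & 0xFFFF = 0x885B.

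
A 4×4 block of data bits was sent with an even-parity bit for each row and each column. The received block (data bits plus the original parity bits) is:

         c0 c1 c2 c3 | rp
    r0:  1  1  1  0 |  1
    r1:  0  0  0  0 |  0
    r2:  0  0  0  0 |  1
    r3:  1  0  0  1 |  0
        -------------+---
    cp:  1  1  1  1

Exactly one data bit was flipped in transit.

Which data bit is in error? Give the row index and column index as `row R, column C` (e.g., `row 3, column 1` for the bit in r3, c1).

Recompute each row's even parity and compare to rp:
  r0: data parity 1, sent rp 1 → ok
  r1: data parity 0, sent rp 0 → ok
  r2: data parity 0, sent rp 1 → mismatch
  r3: data parity 0, sent rp 0 → ok
Recompute each column's even parity and compare to cp:
  c0: data parity 0, sent cp 1 → mismatch
  c1: data parity 1, sent cp 1 → ok
  c2: data parity 1, sent cp 1 → ok
  c3: data parity 1, sent cp 1 → ok
Exactly one row (r2) and one column (c0) fail → the flipped bit is at their intersection.

row 2, column 0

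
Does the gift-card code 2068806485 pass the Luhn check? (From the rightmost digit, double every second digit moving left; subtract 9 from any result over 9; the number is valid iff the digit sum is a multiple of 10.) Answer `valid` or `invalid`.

From the right, keep odd positions and double even positions (subtract 9 from any doubled value over 9):
  doubled (positions 2,4,...): 7 3 7 3 4 → sum 24
  kept (positions 1,3,...): 5 4 0 8 0 → sum 17
Total = 41.
41 mod 10 = 1, so the number is invalid.

invalid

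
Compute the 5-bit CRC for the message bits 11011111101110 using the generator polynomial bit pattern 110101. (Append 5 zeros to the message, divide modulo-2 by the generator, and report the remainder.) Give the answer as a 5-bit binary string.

01101

Append 5 zeros: 1101111110111000000. Divide by 110101 (XOR where the leading bit is 1):
  pos 0: 110111 XOR 110101 = 000010
  pos 4: 101110 XOR 110101 = 011011
  pos 5: 110111 XOR 110101 = 000010
  pos 9: 101100 XOR 110101 = 011001
  pos 10: 110010 XOR 110101 = 000111
  pos 13: 111000 XOR 110101 = 001101
Remainder (last 5 bits) = 01101. This is the CRC / FCS.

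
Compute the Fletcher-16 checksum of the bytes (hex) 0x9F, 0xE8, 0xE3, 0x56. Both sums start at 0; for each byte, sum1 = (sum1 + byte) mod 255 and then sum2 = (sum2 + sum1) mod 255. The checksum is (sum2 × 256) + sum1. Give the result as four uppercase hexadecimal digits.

Running sums (mod 255):
  after byte 0 (0x9F): sum1=159, sum2=159
  after byte 1 (0xE8): sum1=136, sum2=40
  after byte 2 (0xE3): sum1=108, sum2=148
  after byte 3 (0x56): sum1=194, sum2=87
Checksum = sum2·256 + sum1 = 87·256 + 194 = 22466 = 0x57C2.

57C2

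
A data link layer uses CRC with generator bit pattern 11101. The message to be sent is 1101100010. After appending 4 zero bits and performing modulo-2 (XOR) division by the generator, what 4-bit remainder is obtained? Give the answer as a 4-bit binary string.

0010

Append 4 zeros: 11011000100000. Divide by 11101 (XOR where the leading bit is 1):
  pos 0: 11011 XOR 11101 = 00110
  pos 2: 11000 XOR 11101 = 00101
  pos 4: 10101 XOR 11101 = 01000
  pos 5: 10000 XOR 11101 = 01101
  pos 6: 11010 XOR 11101 = 00111
  pos 8: 11100 XOR 11101 = 00001
Remainder (last 4 bits) = 0010. This is the CRC / FCS.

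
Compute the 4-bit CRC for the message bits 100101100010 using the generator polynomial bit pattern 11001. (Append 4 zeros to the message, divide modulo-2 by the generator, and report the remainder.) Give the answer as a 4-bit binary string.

0110

Append 4 zeros: 1001011000100000. Divide by 11001 (XOR where the leading bit is 1):
  pos 0: 10010 XOR 11001 = 01011
  pos 1: 10111 XOR 11001 = 01110
  pos 2: 11101 XOR 11001 = 00100
  pos 4: 10000 XOR 11001 = 01001
  pos 5: 10010 XOR 11001 = 01011
  pos 6: 10111 XOR 11001 = 01110
  pos 7: 11100 XOR 11001 = 00101
  pos 9: 10100 XOR 11001 = 01101
  pos 10: 11010 XOR 11001 = 00011
Remainder (last 4 bits) = 0110. This is the CRC / FCS.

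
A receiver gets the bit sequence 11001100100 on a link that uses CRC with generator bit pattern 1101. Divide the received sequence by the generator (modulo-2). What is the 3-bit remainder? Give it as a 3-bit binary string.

000

Modulo-2 division of 11001100100 by 1101:
  pos 0: 1100 XOR 1101 = 0001
  pos 3: 1110 XOR 1101 = 0011
  pos 5: 1101 XOR 1101 = 0000
Remainder = 000 (zero — the frame passes the CRC check).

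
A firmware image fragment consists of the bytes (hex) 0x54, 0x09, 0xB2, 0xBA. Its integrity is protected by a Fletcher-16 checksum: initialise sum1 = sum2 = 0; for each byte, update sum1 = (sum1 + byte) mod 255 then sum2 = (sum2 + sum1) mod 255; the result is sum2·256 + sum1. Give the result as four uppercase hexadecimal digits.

Running sums (mod 255):
  after byte 0 (0x54): sum1=84, sum2=84
  after byte 1 (0x09): sum1=93, sum2=177
  after byte 2 (0xB2): sum1=16, sum2=193
  after byte 3 (0xBA): sum1=202, sum2=140
Checksum = sum2·256 + sum1 = 140·256 + 202 = 36042 = 0x8CCA.

8CCA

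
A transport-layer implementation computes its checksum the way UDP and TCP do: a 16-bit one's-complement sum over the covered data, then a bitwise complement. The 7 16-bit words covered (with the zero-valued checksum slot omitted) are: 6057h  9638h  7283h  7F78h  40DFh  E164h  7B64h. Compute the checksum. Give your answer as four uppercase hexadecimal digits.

79CB

One's-complement addition (fold any carry out of bit 15 back into bit 0):
  0x6057 + 0x9638 = 0x0F68F
  0xF68F + 0x7283 = 0x16912 → wrap carry → 0x6913
  0x6913 + 0x7F78 = 0x0E88B
  0xE88B + 0x40DF = 0x1296A → wrap carry → 0x296B
  0x296B + 0xE164 = 0x10ACF → wrap carry → 0x0AD0
  0x0AD0 + 0x7B64 = 0x08634
One's-complement sum = 0x8634.
Checksum = ~0x8634 & 0xFFFF = 0x79CB.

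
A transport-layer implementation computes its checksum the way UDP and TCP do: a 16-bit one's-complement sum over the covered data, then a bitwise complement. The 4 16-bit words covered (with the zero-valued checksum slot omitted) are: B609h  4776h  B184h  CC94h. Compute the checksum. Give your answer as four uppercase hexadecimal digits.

One's-complement addition (fold any carry out of bit 15 back into bit 0):
  0xB609 + 0x4776 = 0x0FD7F
  0xFD7F + 0xB184 = 0x1AF03 → wrap carry → 0xAF04
  0xAF04 + 0xCC94 = 0x17B98 → wrap carry → 0x7B99
One's-complement sum = 0x7B99.
Checksum = ~0x7B99 & 0xFFFF = 0x8466.

8466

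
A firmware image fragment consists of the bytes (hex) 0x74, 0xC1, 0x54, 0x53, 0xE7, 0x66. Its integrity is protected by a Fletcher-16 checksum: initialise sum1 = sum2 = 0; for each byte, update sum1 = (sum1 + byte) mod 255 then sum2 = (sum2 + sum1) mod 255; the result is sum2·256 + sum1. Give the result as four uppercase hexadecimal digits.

052C

Running sums (mod 255):
  after byte 0 (0x74): sum1=116, sum2=116
  after byte 1 (0xC1): sum1=54, sum2=170
  after byte 2 (0x54): sum1=138, sum2=53
  after byte 3 (0x53): sum1=221, sum2=19
  after byte 4 (0xE7): sum1=197, sum2=216
  after byte 5 (0x66): sum1=44, sum2=5
Checksum = sum2·256 + sum1 = 5·256 + 44 = 1324 = 0x052C.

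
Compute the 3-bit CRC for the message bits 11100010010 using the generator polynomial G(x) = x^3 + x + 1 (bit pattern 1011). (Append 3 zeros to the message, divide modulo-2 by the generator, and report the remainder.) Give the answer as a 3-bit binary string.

Append 3 zeros: 11100010010000. Divide by 1011 (XOR where the leading bit is 1):
  pos 0: 1110 XOR 1011 = 0101
  pos 1: 1010 XOR 1011 = 0001
  pos 4: 1010 XOR 1011 = 0001
  pos 7: 1010 XOR 1011 = 0001
  pos 10: 1000 XOR 1011 = 0011
Remainder (last 3 bits) = 011. This is the CRC / FCS.

011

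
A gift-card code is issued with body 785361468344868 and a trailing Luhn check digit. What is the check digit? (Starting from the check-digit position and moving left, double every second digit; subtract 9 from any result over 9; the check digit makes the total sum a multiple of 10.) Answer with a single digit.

3

Partial digits right→left: 8 6 8 4 4 3 8 6 4 1 6 3 5 8 7
Double every second digit counting from the check-digit position (so the 1st, 3rd, 5th, ... of the partial from the right).
  doubled (with −9 where >9): 7 7 8 7 8 3 1 5 → sum 46
  kept as-is: 6 4 3 6 1 3 8 → sum 31
Total = 46 + 31 = 77.
Check digit = (10 − (77 mod 10)) mod 10 = 3.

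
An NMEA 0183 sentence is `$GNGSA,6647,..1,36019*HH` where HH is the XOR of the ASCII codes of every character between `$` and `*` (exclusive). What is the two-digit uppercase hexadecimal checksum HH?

7F

XOR the ASCII codes of the payload characters:
  'G' = 0x47 → acc = 0x47
  'N' = 0x4E → acc = 0x09
  'G' = 0x47 → acc = 0x4E
  'S' = 0x53 → acc = 0x1D
  'A' = 0x41 → acc = 0x5C
  ',' = 0x2C → acc = 0x70
  '6' = 0x36 → acc = 0x46
  '6' = 0x36 → acc = 0x70
  '4' = 0x34 → acc = 0x44
  '7' = 0x37 → acc = 0x73
  ',' = 0x2C → acc = 0x5F
  '.' = 0x2E → acc = 0x71
  '.' = 0x2E → acc = 0x5F
  '1' = 0x31 → acc = 0x6E
  ',' = 0x2C → acc = 0x42
  '3' = 0x33 → acc = 0x71
  '6' = 0x36 → acc = 0x47
  '0' = 0x30 → acc = 0x77
  '1' = 0x31 → acc = 0x46
  '9' = 0x39 → acc = 0x7F
Checksum = 0x7F.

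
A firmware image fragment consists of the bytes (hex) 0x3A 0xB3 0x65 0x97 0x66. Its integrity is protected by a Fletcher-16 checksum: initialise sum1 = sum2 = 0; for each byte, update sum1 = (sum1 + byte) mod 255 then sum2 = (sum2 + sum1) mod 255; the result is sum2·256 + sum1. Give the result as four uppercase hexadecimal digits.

Running sums (mod 255):
  after byte 0 (0x3A): sum1=58, sum2=58
  after byte 1 (0xB3): sum1=237, sum2=40
  after byte 2 (0x65): sum1=83, sum2=123
  after byte 3 (0x97): sum1=234, sum2=102
  after byte 4 (0x66): sum1=81, sum2=183
Checksum = sum2·256 + sum1 = 183·256 + 81 = 46929 = 0xB751.

B751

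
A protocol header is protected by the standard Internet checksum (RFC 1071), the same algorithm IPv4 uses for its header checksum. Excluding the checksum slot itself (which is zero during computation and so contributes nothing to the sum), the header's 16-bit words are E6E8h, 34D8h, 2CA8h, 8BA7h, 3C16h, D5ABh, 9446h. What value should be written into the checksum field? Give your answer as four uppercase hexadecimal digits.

One's-complement addition (fold any carry out of bit 15 back into bit 0):
  0xE6E8 + 0x34D8 = 0x11BC0 → wrap carry → 0x1BC1
  0x1BC1 + 0x2CA8 = 0x04869
  0x4869 + 0x8BA7 = 0x0D410
  0xD410 + 0x3C16 = 0x11026 → wrap carry → 0x1027
  0x1027 + 0xD5AB = 0x0E5D2
  0xE5D2 + 0x9446 = 0x17A18 → wrap carry → 0x7A19
One's-complement sum = 0x7A19.
Checksum = ~0x7A19 & 0xFFFF = 0x85E6.

85E6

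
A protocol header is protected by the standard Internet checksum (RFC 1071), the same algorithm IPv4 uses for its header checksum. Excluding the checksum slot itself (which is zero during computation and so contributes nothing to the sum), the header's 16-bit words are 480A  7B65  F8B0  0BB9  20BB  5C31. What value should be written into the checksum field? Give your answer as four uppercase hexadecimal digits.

BB39

One's-complement addition (fold any carry out of bit 15 back into bit 0):
  0x480A + 0x7B65 = 0x0C36F
  0xC36F + 0xF8B0 = 0x1BC1F → wrap carry → 0xBC20
  0xBC20 + 0x0BB9 = 0x0C7D9
  0xC7D9 + 0x20BB = 0x0E894
  0xE894 + 0x5C31 = 0x144C5 → wrap carry → 0x44C6
One's-complement sum = 0x44C6.
Checksum = ~0x44C6 & 0xFFFF = 0xBB39.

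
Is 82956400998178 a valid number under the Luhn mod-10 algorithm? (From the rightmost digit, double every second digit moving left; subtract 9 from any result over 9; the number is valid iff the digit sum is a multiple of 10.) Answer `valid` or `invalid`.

invalid

From the right, keep odd positions and double even positions (subtract 9 from any doubled value over 9):
  doubled (positions 2,4,...): 5 7 9 0 3 9 7 → sum 40
  kept (positions 1,3,...): 8 1 9 0 4 5 2 → sum 29
Total = 69.
69 mod 10 = 9, so the number is invalid.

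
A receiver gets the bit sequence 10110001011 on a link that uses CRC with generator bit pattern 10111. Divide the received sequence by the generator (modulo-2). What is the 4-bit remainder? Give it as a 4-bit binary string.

Modulo-2 division of 10110001011 by 10111:
  pos 0: 10110 XOR 10111 = 00001
  pos 4: 10010 XOR 10111 = 00101
  pos 6: 10111 XOR 10111 = 00000
Remainder = 0000 (zero — the frame passes the CRC check).

0000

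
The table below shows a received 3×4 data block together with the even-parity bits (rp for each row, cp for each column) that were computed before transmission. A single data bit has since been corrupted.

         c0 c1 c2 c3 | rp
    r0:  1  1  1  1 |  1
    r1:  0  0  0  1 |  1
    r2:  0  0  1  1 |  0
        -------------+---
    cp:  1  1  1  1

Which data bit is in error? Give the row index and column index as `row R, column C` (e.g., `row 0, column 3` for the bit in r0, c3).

Recompute each row's even parity and compare to rp:
  r0: data parity 0, sent rp 1 → mismatch
  r1: data parity 1, sent rp 1 → ok
  r2: data parity 0, sent rp 0 → ok
Recompute each column's even parity and compare to cp:
  c0: data parity 1, sent cp 1 → ok
  c1: data parity 1, sent cp 1 → ok
  c2: data parity 0, sent cp 1 → mismatch
  c3: data parity 1, sent cp 1 → ok
Exactly one row (r0) and one column (c2) fail → the flipped bit is at their intersection.

row 0, column 2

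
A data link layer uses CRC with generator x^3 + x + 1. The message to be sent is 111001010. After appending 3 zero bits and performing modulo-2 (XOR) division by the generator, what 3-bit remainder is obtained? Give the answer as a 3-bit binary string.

010

Append 3 zeros: 111001010000. Divide by 1011 (XOR where the leading bit is 1):
  pos 0: 1110 XOR 1011 = 0101
  pos 1: 1010 XOR 1011 = 0001
  pos 4: 1101 XOR 1011 = 0110
  pos 5: 1100 XOR 1011 = 0111
  pos 6: 1110 XOR 1011 = 0101
  pos 7: 1010 XOR 1011 = 0001
Remainder (last 3 bits) = 010. This is the CRC / FCS.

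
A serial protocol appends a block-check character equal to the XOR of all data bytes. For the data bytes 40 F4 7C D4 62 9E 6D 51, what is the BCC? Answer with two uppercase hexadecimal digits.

XOR the bytes together:
  start with 0x40
  0x40 ⊕ 0xF4 = 0xB4
  0xB4 ⊕ 0x7C = 0xC8
  0xC8 ⊕ 0xD4 = 0x1C
  0x1C ⊕ 0x62 = 0x7E
  0x7E ⊕ 0x9E = 0xE0
  0xE0 ⊕ 0x6D = 0x8D
  0x8D ⊕ 0x51 = 0xDC

DC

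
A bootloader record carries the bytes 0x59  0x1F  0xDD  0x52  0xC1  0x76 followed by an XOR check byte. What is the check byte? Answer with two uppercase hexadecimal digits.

XOR the bytes together:
  start with 0x59
  0x59 ⊕ 0x1F = 0x46
  0x46 ⊕ 0xDD = 0x9B
  0x9B ⊕ 0x52 = 0xC9
  0xC9 ⊕ 0xC1 = 0x08
  0x08 ⊕ 0x76 = 0x7E

7E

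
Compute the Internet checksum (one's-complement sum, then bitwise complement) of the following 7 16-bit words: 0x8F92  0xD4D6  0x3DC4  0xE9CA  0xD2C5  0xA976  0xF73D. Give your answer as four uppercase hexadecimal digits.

One's-complement addition (fold any carry out of bit 15 back into bit 0):
  0x8F92 + 0xD4D6 = 0x16468 → wrap carry → 0x6469
  0x6469 + 0x3DC4 = 0x0A22D
  0xA22D + 0xE9CA = 0x18BF7 → wrap carry → 0x8BF8
  0x8BF8 + 0xD2C5 = 0x15EBD → wrap carry → 0x5EBE
  0x5EBE + 0xA976 = 0x10834 → wrap carry → 0x0835
  0x0835 + 0xF73D = 0x0FF72
One's-complement sum = 0xFF72.
Checksum = ~0xFF72 & 0xFFFF = 0x008D.

008D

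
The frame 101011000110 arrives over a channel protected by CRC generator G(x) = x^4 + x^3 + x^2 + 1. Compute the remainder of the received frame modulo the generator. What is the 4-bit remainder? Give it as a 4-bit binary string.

0000

Modulo-2 division of 101011000110 by 11101:
  pos 0: 10101 XOR 11101 = 01000
  pos 1: 10001 XOR 11101 = 01100
  pos 2: 11000 XOR 11101 = 00101
  pos 4: 10100 XOR 11101 = 01001
  pos 5: 10011 XOR 11101 = 01110
  pos 6: 11101 XOR 11101 = 00000
Remainder = 0000 (zero — the frame passes the CRC check).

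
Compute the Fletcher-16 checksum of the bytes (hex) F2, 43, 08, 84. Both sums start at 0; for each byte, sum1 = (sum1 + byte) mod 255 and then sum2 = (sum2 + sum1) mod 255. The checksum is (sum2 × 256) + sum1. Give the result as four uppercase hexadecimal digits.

Running sums (mod 255):
  after byte 0 (F2): sum1=242, sum2=242
  after byte 1 (43): sum1=54, sum2=41
  after byte 2 (08): sum1=62, sum2=103
  after byte 3 (84): sum1=194, sum2=42
Checksum = sum2·256 + sum1 = 42·256 + 194 = 10946 = 0x2AC2.

2AC2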